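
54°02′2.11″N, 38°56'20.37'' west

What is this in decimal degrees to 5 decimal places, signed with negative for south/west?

54.03392, -38.93899

Lat: 54° + 2/60 + 2.11/3600 = 54 + 0.033333 + 0.000586 = 54.033919
N ⇒ keep positive
λ: 38 + 56/60 + 20.37/3600 = 38.938992
hemisphere W, so the sign is −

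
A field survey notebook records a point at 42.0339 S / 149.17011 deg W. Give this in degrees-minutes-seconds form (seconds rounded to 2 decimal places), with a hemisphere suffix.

φ: 0.033900° → 2.03400′; 0.03400 × 60 = 2.0400″
Lon: whole degrees 149; 10.20660′ → 10′ and 12.3960″

42°02′2.04″ S, 149°10′12.40″ W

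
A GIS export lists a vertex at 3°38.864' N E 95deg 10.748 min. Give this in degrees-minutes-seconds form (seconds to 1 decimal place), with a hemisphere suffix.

Lat: 38.86400′ → 38′ and 0.86400 × 60 = 51.840″
λ: fractional minutes 0.74800 × 60 = 44.880″

3°38′51.8″ N, 95°10′44.9″ E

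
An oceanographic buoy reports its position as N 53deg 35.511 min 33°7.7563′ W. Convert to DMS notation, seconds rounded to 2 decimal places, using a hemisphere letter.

φ: 35.51100′ → 35′ and 0.51100 × 60 = 30.6600″
λ: 7.75630′ → 7′ and 0.75630 × 60 = 45.3780″

53°35′30.66″ N, 33°07′45.38″ W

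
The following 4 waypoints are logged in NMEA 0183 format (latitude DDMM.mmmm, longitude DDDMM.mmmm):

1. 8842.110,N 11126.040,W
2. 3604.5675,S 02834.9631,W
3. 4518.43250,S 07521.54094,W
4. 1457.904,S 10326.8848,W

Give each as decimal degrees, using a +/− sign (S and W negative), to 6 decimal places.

1. 88.701833, -111.434000
2. -36.076125, -28.582718
3. -45.307208, -75.359016
4. -14.965067, -103.448080

Point 1:
  Lat: degrees = first 2 digits = 88, minutes = 42.11; 88 + 42.11/60 = 88.7018333
  N → positive
  Longitude: degrees = first 3 digits = 111, minutes = 26.04; 111 + 26.04/60 = 111.4340000
  W → negative
Point 2:
  φ: degrees = first 2 digits = 36, minutes = 4.5675; 36 + 4.5675/60 = 36.0761250
  S → negative
  Longitude: degrees = first 3 digits = 28, minutes = 34.9631; 28 + 34.9631/60 = 28.5827183
  W ⇒ negate
Point 3:
  φ: degrees = first 2 digits = 45, minutes = 18.4325; 45 + 18.4325/60 = 45.3072083
  hemisphere S, so the sign is −
  Longitude: degrees = first 3 digits = 75, minutes = 21.54094; 75 + 21.54094/60 = 75.3590157
  W → negative
Point 4:
  Latitude: degrees = first 2 digits = 14, minutes = 57.904; 14 + 57.904/60 = 14.9650667
  S → negative
  Lon: degrees = first 3 digits = 103, minutes = 26.8848; 103 + 26.8848/60 = 103.4480800
  W → negative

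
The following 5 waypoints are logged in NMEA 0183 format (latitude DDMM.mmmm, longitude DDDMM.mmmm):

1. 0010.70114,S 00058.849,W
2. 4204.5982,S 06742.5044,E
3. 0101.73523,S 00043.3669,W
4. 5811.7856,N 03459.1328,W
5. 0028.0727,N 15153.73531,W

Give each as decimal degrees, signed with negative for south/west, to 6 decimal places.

1. -0.178352, -0.980817
2. -42.076637, 67.708407
3. -1.028921, -0.722782
4. 58.196427, -34.985547
5. 0.467878, -151.895589

Point 1:
  Lat: degrees = first 2 digits = 0, minutes = 10.70114; 0 + 10.70114/60 = 0.1783523
  S ⇒ negate
  λ: degrees = first 3 digits = 0, minutes = 58.849; 0 + 58.849/60 = 0.9808167
  W → negative
Point 2:
  Lat: split at 2 digits → 42° and 4.5982′; 42 + 4.5982/60 = 42.0766367
  S → negative
  Longitude: degrees = first 3 digits = 67, minutes = 42.5044; 67 + 42.5044/60 = 67.7084067
  E → positive
Point 3:
  Lat: degrees = first 2 digits = 1, minutes = 1.73523; 1 + 1.73523/60 = 1.0289205
  S → negative
  Lon: degrees = first 3 digits = 0, minutes = 43.3669; 0 + 43.3669/60 = 0.7227817
  W → negative
Point 4:
  Latitude: split at 2 digits → 58° and 11.7856′; 58 + 11.7856/60 = 58.1964267
  N → positive
  Lon: split at 3 digits → 034° and 59.1328′; 34 + 59.1328/60 = 34.9855467
  hemisphere W, so the sign is −
Point 5:
  Latitude: split at 2 digits → 00° and 28.0727′; 0 + 28.0727/60 = 0.4678783
  N ⇒ keep positive
  Lon: split at 3 digits → 151° and 53.73531′; 151 + 53.73531/60 = 151.8955885
  W → negative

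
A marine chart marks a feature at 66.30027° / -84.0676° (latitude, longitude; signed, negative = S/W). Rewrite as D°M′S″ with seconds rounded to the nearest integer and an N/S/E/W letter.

Latitude: whole degrees 66; 18.01620′ → 18′ and 0.97″
Longitude is negative → W; |value| = 84.067600
Longitude: 0.067600 × 60 = 4.05600′ → 4′, remainder × 60 = 3.36″

66°18′1″ N, 84°04′3″ W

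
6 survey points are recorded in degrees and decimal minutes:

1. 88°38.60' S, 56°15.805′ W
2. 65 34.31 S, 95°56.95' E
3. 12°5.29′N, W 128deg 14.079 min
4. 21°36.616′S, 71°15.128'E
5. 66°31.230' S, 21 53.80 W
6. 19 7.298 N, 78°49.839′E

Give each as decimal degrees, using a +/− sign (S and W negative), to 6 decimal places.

Point 1:
  φ: 38.6′ = 0.643333°; total 88.6433333
  hemisphere S, so the sign is −
  Longitude: 15.805′ = 0.263417°; total 56.2634167
  W → negative
Point 2:
  φ: 34.31′ = 0.571833°; total 65.5718333
  S → negative
  Longitude: 95 + 56.95/60 = 95.9491667
  E → positive
Point 3:
  Latitude: 12 + 5.29/60 = 12.0881667
  N ⇒ keep positive
  λ: 128 + 14.079/60 = 128.2346500
  W ⇒ negate
Point 4:
  Latitude: 36.616′ = 0.610267°; total 21.6102667
  S → negative
  Lon: 71 + 15.128/60 = 71.2521333
  E ⇒ keep positive
Point 5:
  Lat: 31.23′ = 0.520500°; total 66.5205000
  S → negative
  Lon: 53.8′ = 0.896667°; total 21.8966667
  W ⇒ negate
Point 6:
  Lat: 7.298′ = 0.121633°; total 19.1216333
  N ⇒ keep positive
  Longitude: 49.839′ = 0.830650°; total 78.8306500
  E → positive

1. -88.643333, -56.263417
2. -65.571833, 95.949167
3. 12.088167, -128.234650
4. -21.610267, 71.252133
5. -66.520500, -21.896667
6. 19.121633, 78.830650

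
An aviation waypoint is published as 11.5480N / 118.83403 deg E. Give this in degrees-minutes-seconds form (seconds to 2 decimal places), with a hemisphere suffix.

Lat: 0.548000° → 32.88000′; 0.88000 × 60 = 52.8000″
Lon: 0.834030 × 60 = 50.04180′ → 50′, remainder × 60 = 2.5080″

11°32′52.80″ N, 118°50′2.51″ E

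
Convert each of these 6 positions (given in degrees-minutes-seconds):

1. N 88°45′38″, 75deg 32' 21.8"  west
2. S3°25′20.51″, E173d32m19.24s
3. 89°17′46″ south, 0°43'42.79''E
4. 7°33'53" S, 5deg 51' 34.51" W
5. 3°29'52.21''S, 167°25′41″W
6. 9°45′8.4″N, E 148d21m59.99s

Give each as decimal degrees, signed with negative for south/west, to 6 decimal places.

Point 1:
  Latitude: 88 + 45/60 + 38/3600 = 88.7605556
  N → positive
  Lon: 75 + 32/60 + 21.8/3600 = 75.5393889
  W → negative
Point 2:
  Latitude: 3° + 25/60 + 20.51/3600 = 3 + 0.416667 + 0.005697 = 3.4223639
  S → negative
  λ: 173 + 32/60 + 19.24/3600 = 173.5386778
  E → positive
Point 3:
  φ: 89 + 17/60 + 46/3600 = 89.2961111
  hemisphere S, so the sign is −
  Lon: 0 + 43/60 + 42.79/3600 = 0.7285528
  E → positive
Point 4:
  Latitude: 7 + 33/60 + 53/3600 = 7.5647222
  S → negative
  λ: 51′ + 34.51″ = 51.57517′; 5 + 51.57517/60 = 5.8595861
  W ⇒ negate
Point 5:
  Lat: 3° + 29/60 + 52.21/3600 = 3 + 0.483333 + 0.014503 = 3.4978361
  S → negative
  λ: 25′ + 41″ = 25.68333′; 167 + 25.68333/60 = 167.4280556
  hemisphere W, so the sign is −
Point 6:
  Lat: 9 + 45/60 + 8.4/3600 = 9.7523333
  N → positive
  λ: 21′ + 59.99″ = 21.99983′; 148 + 21.99983/60 = 148.3666639
  E ⇒ keep positive

1. 88.760556, -75.539389
2. -3.422364, 173.538678
3. -89.296111, 0.728553
4. -7.564722, -5.859586
5. -3.497836, -167.428056
6. 9.752333, 148.366664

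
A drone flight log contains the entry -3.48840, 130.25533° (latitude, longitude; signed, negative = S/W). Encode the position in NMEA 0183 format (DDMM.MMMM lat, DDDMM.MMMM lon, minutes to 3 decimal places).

0329.304,S / 13015.320,E

Latitude is negative → S; |value| = 3.488400
φ: minutes = (3.488400 − 3) × 60 = 29.30400
Longitude: 130° + 0.255330 × 60 = 130° 15.31980′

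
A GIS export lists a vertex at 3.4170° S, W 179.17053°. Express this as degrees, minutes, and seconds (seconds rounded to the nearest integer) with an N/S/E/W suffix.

3°25′1″ S, 179°10′14″ W

Latitude: 0.417000 × 60 = 25.02000′ → 25′, remainder × 60 = 1.20″
λ: whole degrees 179; 10.23180′ → 10′ and 13.91″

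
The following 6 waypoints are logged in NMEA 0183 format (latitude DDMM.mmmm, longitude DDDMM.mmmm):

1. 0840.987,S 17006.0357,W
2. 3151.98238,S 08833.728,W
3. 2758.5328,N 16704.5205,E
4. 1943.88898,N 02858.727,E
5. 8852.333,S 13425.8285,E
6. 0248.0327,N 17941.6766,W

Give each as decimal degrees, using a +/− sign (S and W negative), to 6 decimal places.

Point 1:
  φ: split at 2 digits → 08° and 40.987′; 8 + 40.987/60 = 8.6831167
  S ⇒ negate
  Lon: degrees = first 3 digits = 170, minutes = 6.0357; 170 + 6.0357/60 = 170.1005950
  W ⇒ negate
Point 2:
  Latitude: split at 2 digits → 31° and 51.98238′; 31 + 51.98238/60 = 31.8663730
  S ⇒ negate
  Lon: degrees = first 3 digits = 88, minutes = 33.728; 88 + 33.728/60 = 88.5621333
  hemisphere W, so the sign is −
Point 3:
  Lat: degrees = first 2 digits = 27, minutes = 58.5328; 27 + 58.5328/60 = 27.9755467
  N ⇒ keep positive
  Lon: degrees = first 3 digits = 167, minutes = 4.5205; 167 + 4.5205/60 = 167.0753417
  E → positive
Point 4:
  φ: degrees = first 2 digits = 19, minutes = 43.88898; 19 + 43.88898/60 = 19.7314830
  N → positive
  λ: degrees = first 3 digits = 28, minutes = 58.727; 28 + 58.727/60 = 28.9787833
  E → positive
Point 5:
  Latitude: split at 2 digits → 88° and 52.333′; 88 + 52.333/60 = 88.8722167
  S ⇒ negate
  Longitude: degrees = first 3 digits = 134, minutes = 25.8285; 134 + 25.8285/60 = 134.4304750
  E → positive
Point 6:
  φ: split at 2 digits → 02° and 48.0327′; 2 + 48.0327/60 = 2.8005450
  N ⇒ keep positive
  λ: degrees = first 3 digits = 179, minutes = 41.6766; 179 + 41.6766/60 = 179.6946100
  hemisphere W, so the sign is −

1. -8.683117, -170.100595
2. -31.866373, -88.562133
3. 27.975547, 167.075342
4. 19.731483, 28.978783
5. -88.872217, 134.430475
6. 2.800545, -179.694610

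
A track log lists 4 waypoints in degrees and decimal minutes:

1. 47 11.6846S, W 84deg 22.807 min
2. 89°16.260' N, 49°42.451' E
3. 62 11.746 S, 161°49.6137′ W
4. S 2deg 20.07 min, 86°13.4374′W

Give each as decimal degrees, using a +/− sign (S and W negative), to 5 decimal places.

Point 1:
  φ: 11.6846′ = 0.194743°; total 47.194743
  hemisphere S, so the sign is −
  Longitude: 22.807′ = 0.380117°; total 84.380117
  W ⇒ negate
Point 2:
  Lat: 89 + 16.26/60 = 89.271000
  N ⇒ keep positive
  λ: 42.451′ = 0.707517°; total 49.707517
  E ⇒ keep positive
Point 3:
  Lat: 11.746′ = 0.195767°; total 62.195767
  S → negative
  Longitude: 161 + 49.6137/60 = 161.826895
  W ⇒ negate
Point 4:
  Lat: 20.07′ = 0.334500°; total 2.334500
  S ⇒ negate
  Lon: 86 + 13.4374/60 = 86.223957
  hemisphere W, so the sign is −

1. -47.19474, -84.38012
2. 89.27100, 49.70752
3. -62.19577, -161.82690
4. -2.33450, -86.22396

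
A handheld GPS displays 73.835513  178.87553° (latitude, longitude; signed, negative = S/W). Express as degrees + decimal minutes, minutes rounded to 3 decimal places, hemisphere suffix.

73° 50.131′ N, 178° 52.532′ E

Latitude: minutes = (73.835513 − 73) × 60 = 50.13078
λ: fractional part 0.875530 → 52.53180 minutes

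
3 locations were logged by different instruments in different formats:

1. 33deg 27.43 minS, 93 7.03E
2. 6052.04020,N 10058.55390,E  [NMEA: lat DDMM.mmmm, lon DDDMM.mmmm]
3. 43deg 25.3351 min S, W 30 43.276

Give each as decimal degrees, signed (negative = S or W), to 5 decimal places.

1. -33.45717, 93.11717
2. 60.86734, 100.97590
3. -43.42225, -30.72127

Point 1:
  φ: 27.43′ = 0.457167°; total 33.457167
  S ⇒ negate
  λ: 7.03′ = 0.117167°; total 93.117167
  E ⇒ keep positive
Point 2:
  φ: split at 2 digits → 60° and 52.0402′; 60 + 52.0402/60 = 60.867337
  N → positive
  Longitude: degrees = first 3 digits = 100, minutes = 58.5539; 100 + 58.5539/60 = 100.975898
  E → positive
Point 3:
  Latitude: 43 + 25.3351/60 = 43.422252
  S ⇒ negate
  Lon: 30 + 43.276/60 = 30.721267
  W ⇒ negate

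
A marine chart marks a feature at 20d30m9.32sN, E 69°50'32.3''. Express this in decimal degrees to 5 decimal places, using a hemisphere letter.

20.50259° N, 69.84231° E

Latitude: 20 + 30/60 + 9.32/3600 = 20.502589
Longitude: 69° + 50/60 + 32.3/3600 = 69 + 0.833333 + 0.008972 = 69.842306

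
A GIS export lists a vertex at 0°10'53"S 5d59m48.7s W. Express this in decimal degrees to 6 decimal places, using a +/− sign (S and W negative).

-0.181389, -5.996861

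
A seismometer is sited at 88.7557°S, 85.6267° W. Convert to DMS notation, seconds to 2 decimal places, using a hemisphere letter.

Latitude: 0.755700 × 60 = 45.34200′ → 45′, remainder × 60 = 20.5200″
Lon: whole degrees 85; 37.60200′ → 37′ and 36.1200″

88°45′20.52″ S, 85°37′36.12″ W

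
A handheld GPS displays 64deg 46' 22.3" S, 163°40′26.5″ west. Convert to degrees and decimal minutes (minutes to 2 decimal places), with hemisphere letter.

64° 46.37′ S, 163° 40.44′ W

φ: seconds/60 = 0.37167; minutes = 46 + 0.37167 = 46.3717
Longitude: seconds/60 = 0.44167; minutes = 40 + 0.44167 = 40.4417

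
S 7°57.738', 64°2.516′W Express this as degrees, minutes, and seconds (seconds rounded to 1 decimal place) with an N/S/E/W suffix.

7°57′44.3″ S, 64°02′31.0″ W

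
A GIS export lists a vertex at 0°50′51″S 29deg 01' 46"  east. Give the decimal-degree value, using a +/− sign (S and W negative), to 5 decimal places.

φ: 0 + 50/60 + 51/3600 = 0.847500
S → negative
λ: 29 + 1/60 + 46/3600 = 29.029444
E → positive

-0.84750, 29.02944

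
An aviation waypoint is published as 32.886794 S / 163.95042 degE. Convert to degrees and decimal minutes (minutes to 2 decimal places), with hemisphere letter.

φ: 32° + 0.886794 × 60 = 32° 53.2076′
Longitude: fractional part 0.950420 → 57.0252 minutes

32° 53.21′ S, 163° 57.03′ E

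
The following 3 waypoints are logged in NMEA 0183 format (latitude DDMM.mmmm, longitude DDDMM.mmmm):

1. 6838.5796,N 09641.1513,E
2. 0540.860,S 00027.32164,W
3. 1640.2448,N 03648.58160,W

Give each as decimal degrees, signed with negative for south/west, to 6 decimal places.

1. 68.642993, 96.685855
2. -5.681000, -0.455361
3. 16.670747, -36.809693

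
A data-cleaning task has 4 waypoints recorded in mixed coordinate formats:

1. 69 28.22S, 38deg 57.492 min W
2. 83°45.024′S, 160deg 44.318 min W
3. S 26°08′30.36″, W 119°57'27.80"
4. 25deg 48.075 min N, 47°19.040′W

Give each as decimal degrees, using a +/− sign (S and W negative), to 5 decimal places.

Point 1:
  Lat: 69 + 28.22/60 = 69.470333
  S ⇒ negate
  λ: 57.492′ = 0.958200°; total 38.958200
  W ⇒ negate
Point 2:
  Lat: 83 + 45.024/60 = 83.750400
  S → negative
  Lon: 44.318′ = 0.738633°; total 160.738633
  W ⇒ negate
Point 3:
  Lat: 8′ + 30.36″ = 8.50600′; 26 + 8.50600/60 = 26.141767
  hemisphere S, so the sign is −
  Lon: 57′ + 27.8″ = 57.46333′; 119 + 57.46333/60 = 119.957722
  hemisphere W, so the sign is −
Point 4:
  Lat: 48.075′ = 0.801250°; total 25.801250
  N → positive
  Longitude: 47 + 19.04/60 = 47.317333
  hemisphere W, so the sign is −

1. -69.47033, -38.95820
2. -83.75040, -160.73863
3. -26.14177, -119.95772
4. 25.80125, -47.31733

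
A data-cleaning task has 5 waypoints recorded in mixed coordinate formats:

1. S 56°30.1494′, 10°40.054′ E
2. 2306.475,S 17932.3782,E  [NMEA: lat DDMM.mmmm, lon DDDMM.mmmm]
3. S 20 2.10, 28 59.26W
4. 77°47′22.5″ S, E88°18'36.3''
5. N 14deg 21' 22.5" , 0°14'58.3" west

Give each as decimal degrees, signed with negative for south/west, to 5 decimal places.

Point 1:
  φ: 30.1494′ = 0.502490°; total 56.502490
  S ⇒ negate
  Longitude: 40.054′ = 0.667567°; total 10.667567
  E ⇒ keep positive
Point 2:
  φ: split at 2 digits → 23° and 6.475′; 23 + 6.475/60 = 23.107917
  S ⇒ negate
  Longitude: split at 3 digits → 179° and 32.3782′; 179 + 32.3782/60 = 179.539637
  E ⇒ keep positive
Point 3:
  Lat: 2.1′ = 0.035000°; total 20.035000
  S ⇒ negate
  Longitude: 59.26′ = 0.987667°; total 28.987667
  W ⇒ negate
Point 4:
  Latitude: 77 + 47/60 + 22.5/3600 = 77.789583
  hemisphere S, so the sign is −
  λ: 18′ + 36.3″ = 18.60500′; 88 + 18.60500/60 = 88.310083
  E ⇒ keep positive
Point 5:
  Latitude: 21′ + 22.5″ = 21.37500′; 14 + 21.37500/60 = 14.356250
  N ⇒ keep positive
  Lon: 14′ + 58.3″ = 14.97167′; 0 + 14.97167/60 = 0.249528
  W → negative

1. -56.50249, 10.66757
2. -23.10792, 179.53964
3. -20.03500, -28.98767
4. -77.78958, 88.31008
5. 14.35625, -0.24953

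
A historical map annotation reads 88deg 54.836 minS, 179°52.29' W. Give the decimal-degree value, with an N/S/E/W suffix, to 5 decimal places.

88.91393° S, 179.87150° W

Latitude: 88 + 54.836/60 = 88.913933
Longitude: 179 + 52.29/60 = 179.871500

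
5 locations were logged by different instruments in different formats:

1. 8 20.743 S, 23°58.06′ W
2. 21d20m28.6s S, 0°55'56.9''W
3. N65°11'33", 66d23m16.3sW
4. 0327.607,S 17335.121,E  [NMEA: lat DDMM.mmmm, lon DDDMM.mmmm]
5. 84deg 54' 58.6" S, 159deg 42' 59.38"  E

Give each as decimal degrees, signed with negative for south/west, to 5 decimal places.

1. -8.34572, -23.96767
2. -21.34128, -0.93247
3. 65.19250, -66.38786
4. -3.46012, 173.58535
5. -84.91628, 159.71649

Point 1:
  Lat: 8 + 20.743/60 = 8.345717
  S → negative
  Longitude: 58.06′ = 0.967667°; total 23.967667
  hemisphere W, so the sign is −
Point 2:
  Latitude: 21° + 20/60 + 28.6/3600 = 21 + 0.333333 + 0.007944 = 21.341278
  S → negative
  Lon: 55′ + 56.9″ = 55.94833′; 0 + 55.94833/60 = 0.932472
  W ⇒ negate
Point 3:
  φ: 11′ + 33″ = 11.55000′; 65 + 11.55000/60 = 65.192500
  N → positive
  Longitude: 66 + 23/60 + 16.3/3600 = 66.387861
  W ⇒ negate
Point 4:
  Latitude: degrees = first 2 digits = 3, minutes = 27.607; 3 + 27.607/60 = 3.460117
  hemisphere S, so the sign is −
  Lon: split at 3 digits → 173° and 35.121′; 173 + 35.121/60 = 173.585350
  E → positive
Point 5:
  Latitude: 54′ + 58.6″ = 54.97667′; 84 + 54.97667/60 = 84.916278
  S → negative
  λ: 42′ + 59.38″ = 42.98967′; 159 + 42.98967/60 = 159.716494
  E → positive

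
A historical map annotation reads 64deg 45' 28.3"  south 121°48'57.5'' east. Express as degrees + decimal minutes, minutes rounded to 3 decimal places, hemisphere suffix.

64° 45.472′ S, 121° 48.958′ E

Latitude: 45 + 28.3/60 = 45.47167′
Lon: seconds/60 = 0.95833; minutes = 48 + 0.95833 = 48.95833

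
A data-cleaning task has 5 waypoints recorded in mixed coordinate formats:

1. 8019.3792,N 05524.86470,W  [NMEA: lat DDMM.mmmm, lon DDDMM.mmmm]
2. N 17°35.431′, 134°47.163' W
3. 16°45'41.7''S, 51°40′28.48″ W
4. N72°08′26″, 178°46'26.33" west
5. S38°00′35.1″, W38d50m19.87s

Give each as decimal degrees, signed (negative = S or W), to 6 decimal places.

1. 80.322987, -55.414412
2. 17.590517, -134.786050
3. -16.761583, -51.674578
4. 72.140556, -178.773981
5. -38.009750, -38.838853

Point 1:
  Lat: degrees = first 2 digits = 80, minutes = 19.3792; 80 + 19.3792/60 = 80.3229867
  N ⇒ keep positive
  Longitude: split at 3 digits → 055° and 24.8647′; 55 + 24.8647/60 = 55.4144117
  W ⇒ negate
Point 2:
  Lat: 17 + 35.431/60 = 17.5905167
  N ⇒ keep positive
  λ: 47.163′ = 0.786050°; total 134.7860500
  W → negative
Point 3:
  φ: 45′ + 41.7″ = 45.69500′; 16 + 45.69500/60 = 16.7615833
  S → negative
  Longitude: 51° + 40/60 + 28.48/3600 = 51 + 0.666667 + 0.007911 = 51.6745778
  W ⇒ negate
Point 4:
  φ: 72 + 8/60 + 26/3600 = 72.1405556
  N ⇒ keep positive
  Longitude: 178 + 46/60 + 26.33/3600 = 178.7739806
  W → negative
Point 5:
  Lat: 38 + 0/60 + 35.1/3600 = 38.0097500
  S ⇒ negate
  λ: 38° + 50/60 + 19.87/3600 = 38 + 0.833333 + 0.005519 = 38.8388528
  hemisphere W, so the sign is −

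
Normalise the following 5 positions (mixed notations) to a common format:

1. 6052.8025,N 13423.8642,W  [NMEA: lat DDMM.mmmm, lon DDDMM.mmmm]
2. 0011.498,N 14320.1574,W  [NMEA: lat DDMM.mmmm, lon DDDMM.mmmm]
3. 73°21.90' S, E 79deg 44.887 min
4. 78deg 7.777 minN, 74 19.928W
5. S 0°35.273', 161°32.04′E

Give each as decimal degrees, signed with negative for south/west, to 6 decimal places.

Point 1:
  Lat: degrees = first 2 digits = 60, minutes = 52.8025; 60 + 52.8025/60 = 60.8800417
  N ⇒ keep positive
  Longitude: degrees = first 3 digits = 134, minutes = 23.8642; 134 + 23.8642/60 = 134.3977367
  hemisphere W, so the sign is −
Point 2:
  Latitude: degrees = first 2 digits = 0, minutes = 11.498; 0 + 11.498/60 = 0.1916333
  N → positive
  Longitude: split at 3 digits → 143° and 20.1574′; 143 + 20.1574/60 = 143.3359567
  W ⇒ negate
Point 3:
  Lat: 21.9′ = 0.365000°; total 73.3650000
  S → negative
  Longitude: 79 + 44.887/60 = 79.7481167
  E ⇒ keep positive
Point 4:
  Latitude: 78 + 7.777/60 = 78.1296167
  N ⇒ keep positive
  Lon: 74 + 19.928/60 = 74.3321333
  W ⇒ negate
Point 5:
  Latitude: 0 + 35.273/60 = 0.5878833
  S → negative
  λ: 32.04′ = 0.534000°; total 161.5340000
  E → positive

1. 60.880042, -134.397737
2. 0.191633, -143.335957
3. -73.365000, 79.748117
4. 78.129617, -74.332133
5. -0.587883, 161.534000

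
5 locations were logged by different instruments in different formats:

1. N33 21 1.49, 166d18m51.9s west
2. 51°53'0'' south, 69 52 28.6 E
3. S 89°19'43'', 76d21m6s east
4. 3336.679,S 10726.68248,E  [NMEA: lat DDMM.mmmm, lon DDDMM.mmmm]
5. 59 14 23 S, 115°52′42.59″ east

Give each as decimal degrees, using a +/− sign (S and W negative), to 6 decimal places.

Point 1:
  Lat: 21′ + 1.49″ = 21.02483′; 33 + 21.02483/60 = 33.3504139
  N ⇒ keep positive
  λ: 166° + 18/60 + 51.9/3600 = 166 + 0.300000 + 0.014417 = 166.3144167
  W → negative
Point 2:
  φ: 51° + 53/60 + 0/3600 = 51 + 0.883333 + 0.000000 = 51.8833333
  S ⇒ negate
  λ: 69 + 52/60 + 28.6/3600 = 69.8746111
  E ⇒ keep positive
Point 3:
  Latitude: 89 + 19/60 + 43/3600 = 89.3286111
  S ⇒ negate
  Longitude: 21′ + 6″ = 21.10000′; 76 + 21.10000/60 = 76.3516667
  E → positive
Point 4:
  φ: split at 2 digits → 33° and 36.679′; 33 + 36.679/60 = 33.6113167
  S → negative
  Longitude: split at 3 digits → 107° and 26.68248′; 107 + 26.68248/60 = 107.4447080
  E → positive
Point 5:
  Lat: 14′ + 23″ = 14.38333′; 59 + 14.38333/60 = 59.2397222
  hemisphere S, so the sign is −
  Lon: 115 + 52/60 + 42.59/3600 = 115.8784972
  E ⇒ keep positive

1. 33.350414, -166.314417
2. -51.883333, 69.874611
3. -89.328611, 76.351667
4. -33.611317, 107.444708
5. -59.239722, 115.878497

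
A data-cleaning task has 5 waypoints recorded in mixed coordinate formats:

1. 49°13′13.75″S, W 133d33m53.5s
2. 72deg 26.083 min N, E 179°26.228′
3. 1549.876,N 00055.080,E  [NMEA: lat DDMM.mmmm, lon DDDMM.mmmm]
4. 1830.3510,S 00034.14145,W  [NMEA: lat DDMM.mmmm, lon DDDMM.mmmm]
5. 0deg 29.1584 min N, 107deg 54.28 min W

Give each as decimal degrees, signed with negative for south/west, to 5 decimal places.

1. -49.22049, -133.56486
2. 72.43472, 179.43713
3. 15.83127, 0.91800
4. -18.50585, -0.56902
5. 0.48597, -107.90467

Point 1:
  Lat: 49 + 13/60 + 13.75/3600 = 49.220486
  S → negative
  Longitude: 133 + 33/60 + 53.5/3600 = 133.564861
  hemisphere W, so the sign is −
Point 2:
  φ: 26.083′ = 0.434717°; total 72.434717
  N → positive
  Longitude: 26.228′ = 0.437133°; total 179.437133
  E → positive
Point 3:
  φ: degrees = first 2 digits = 15, minutes = 49.876; 15 + 49.876/60 = 15.831267
  N ⇒ keep positive
  Longitude: split at 3 digits → 000° and 55.08′; 0 + 55.08/60 = 0.918000
  E ⇒ keep positive
Point 4:
  Latitude: degrees = first 2 digits = 18, minutes = 30.351; 18 + 30.351/60 = 18.505850
  S → negative
  λ: split at 3 digits → 000° and 34.14145′; 0 + 34.14145/60 = 0.569024
  hemisphere W, so the sign is −
Point 5:
  Latitude: 29.1584′ = 0.485973°; total 0.485973
  N ⇒ keep positive
  Longitude: 107 + 54.28/60 = 107.904667
  W → negative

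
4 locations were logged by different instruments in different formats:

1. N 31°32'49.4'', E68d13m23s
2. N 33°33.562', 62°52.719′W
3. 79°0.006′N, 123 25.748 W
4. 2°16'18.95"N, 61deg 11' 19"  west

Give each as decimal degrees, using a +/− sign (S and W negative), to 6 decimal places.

1. 31.547056, 68.223056
2. 33.559367, -62.878650
3. 79.000100, -123.429133
4. 2.271931, -61.188611

Point 1:
  φ: 32′ + 49.4″ = 32.82333′; 31 + 32.82333/60 = 31.5470556
  N ⇒ keep positive
  Longitude: 68 + 13/60 + 23/3600 = 68.2230556
  E → positive
Point 2:
  Latitude: 33 + 33.562/60 = 33.5593667
  N ⇒ keep positive
  Lon: 62 + 52.719/60 = 62.8786500
  hemisphere W, so the sign is −
Point 3:
  Latitude: 79 + 0.006/60 = 79.0001000
  N → positive
  λ: 25.748′ = 0.429133°; total 123.4291333
  W → negative
Point 4:
  Lat: 16′ + 18.95″ = 16.31583′; 2 + 16.31583/60 = 2.2719306
  N ⇒ keep positive
  λ: 61° + 11/60 + 19/3600 = 61 + 0.183333 + 0.005278 = 61.1886111
  W → negative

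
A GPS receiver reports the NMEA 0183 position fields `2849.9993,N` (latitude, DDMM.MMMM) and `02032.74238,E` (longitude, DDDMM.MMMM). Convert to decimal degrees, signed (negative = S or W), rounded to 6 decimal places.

28.833322, 20.545706

Lat: split at 2 digits → 28° and 49.9993′; 28 + 49.9993/60 = 28.8333217
N → positive
Longitude: degrees = first 3 digits = 20, minutes = 32.74238; 20 + 32.74238/60 = 20.5457063
E → positive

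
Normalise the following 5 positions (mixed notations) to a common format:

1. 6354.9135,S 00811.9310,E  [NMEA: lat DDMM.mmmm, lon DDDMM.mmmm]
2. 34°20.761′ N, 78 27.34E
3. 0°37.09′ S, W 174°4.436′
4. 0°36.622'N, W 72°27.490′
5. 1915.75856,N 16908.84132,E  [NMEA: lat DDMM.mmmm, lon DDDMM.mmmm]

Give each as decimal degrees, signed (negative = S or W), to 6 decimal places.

Point 1:
  Latitude: split at 2 digits → 63° and 54.9135′; 63 + 54.9135/60 = 63.9152250
  S ⇒ negate
  Lon: split at 3 digits → 008° and 11.931′; 8 + 11.931/60 = 8.1988500
  E → positive
Point 2:
  φ: 20.761′ = 0.346017°; total 34.3460167
  N → positive
  Longitude: 78 + 27.34/60 = 78.4556667
  E → positive
Point 3:
  Lat: 37.09′ = 0.618167°; total 0.6181667
  hemisphere S, so the sign is −
  Longitude: 174 + 4.436/60 = 174.0739333
  W ⇒ negate
Point 4:
  Latitude: 36.622′ = 0.610367°; total 0.6103667
  N → positive
  Longitude: 72 + 27.49/60 = 72.4581667
  W ⇒ negate
Point 5:
  Latitude: degrees = first 2 digits = 19, minutes = 15.75856; 19 + 15.75856/60 = 19.2626427
  N → positive
  Longitude: degrees = first 3 digits = 169, minutes = 8.84132; 169 + 8.84132/60 = 169.1473553
  E ⇒ keep positive

1. -63.915225, 8.198850
2. 34.346017, 78.455667
3. -0.618167, -174.073933
4. 0.610367, -72.458167
5. 19.262643, 169.147355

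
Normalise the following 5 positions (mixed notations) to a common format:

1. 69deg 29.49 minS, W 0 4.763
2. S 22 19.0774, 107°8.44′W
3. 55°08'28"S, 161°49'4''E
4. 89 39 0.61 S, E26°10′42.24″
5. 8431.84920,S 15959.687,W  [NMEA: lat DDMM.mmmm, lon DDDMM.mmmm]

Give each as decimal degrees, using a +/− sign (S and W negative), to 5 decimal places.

1. -69.49150, -0.07938
2. -22.31796, -107.14067
3. -55.14111, 161.81778
4. -89.65017, 26.17840
5. -84.53082, -159.99478

Point 1:
  Lat: 69 + 29.49/60 = 69.491500
  S → negative
  Longitude: 4.763′ = 0.079383°; total 0.079383
  hemisphere W, so the sign is −
Point 2:
  Lat: 19.0774′ = 0.317957°; total 22.317957
  hemisphere S, so the sign is −
  Longitude: 107 + 8.44/60 = 107.140667
  hemisphere W, so the sign is −
Point 3:
  Lat: 8′ + 28″ = 8.46667′; 55 + 8.46667/60 = 55.141111
  S → negative
  Lon: 49′ + 4″ = 49.06667′; 161 + 49.06667/60 = 161.817778
  E ⇒ keep positive
Point 4:
  Latitude: 39′ + 0.61″ = 39.01017′; 89 + 39.01017/60 = 89.650169
  S → negative
  Lon: 26° + 10/60 + 42.24/3600 = 26 + 0.166667 + 0.011733 = 26.178400
  E ⇒ keep positive
Point 5:
  Latitude: split at 2 digits → 84° and 31.8492′; 84 + 31.8492/60 = 84.530820
  hemisphere S, so the sign is −
  Lon: degrees = first 3 digits = 159, minutes = 59.687; 159 + 59.687/60 = 159.994783
  W → negative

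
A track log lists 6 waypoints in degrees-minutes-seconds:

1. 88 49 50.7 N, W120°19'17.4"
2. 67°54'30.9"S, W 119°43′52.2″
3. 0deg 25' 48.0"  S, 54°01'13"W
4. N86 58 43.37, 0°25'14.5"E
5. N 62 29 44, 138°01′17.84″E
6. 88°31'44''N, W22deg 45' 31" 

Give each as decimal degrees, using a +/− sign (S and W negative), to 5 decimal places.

1. 88.83075, -120.32150
2. -67.90858, -119.73117
3. -0.43000, -54.02028
4. 86.97871, 0.42069
5. 62.49556, 138.02162
6. 88.52889, -22.75861

Point 1:
  Latitude: 88 + 49/60 + 50.7/3600 = 88.830750
  N ⇒ keep positive
  λ: 120 + 19/60 + 17.4/3600 = 120.321500
  W → negative
Point 2:
  Lat: 54′ + 30.9″ = 54.51500′; 67 + 54.51500/60 = 67.908583
  hemisphere S, so the sign is −
  Lon: 43′ + 52.2″ = 43.87000′; 119 + 43.87000/60 = 119.731167
  hemisphere W, so the sign is −
Point 3:
  Lat: 0 + 25/60 + 48/3600 = 0.430000
  S → negative
  Lon: 54 + 1/60 + 13/3600 = 54.020278
  hemisphere W, so the sign is −
Point 4:
  Latitude: 58′ + 43.37″ = 58.72283′; 86 + 58.72283/60 = 86.978714
  N ⇒ keep positive
  Lon: 0° + 25/60 + 14.5/3600 = 0 + 0.416667 + 0.004028 = 0.420694
  E ⇒ keep positive
Point 5:
  Lat: 62° + 29/60 + 44/3600 = 62 + 0.483333 + 0.012222 = 62.495556
  N → positive
  λ: 1′ + 17.84″ = 1.29733′; 138 + 1.29733/60 = 138.021622
  E ⇒ keep positive
Point 6:
  Lat: 88 + 31/60 + 44/3600 = 88.528889
  N → positive
  Lon: 22° + 45/60 + 31/3600 = 22 + 0.750000 + 0.008611 = 22.758611
  W → negative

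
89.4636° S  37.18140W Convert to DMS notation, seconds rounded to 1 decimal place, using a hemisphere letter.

Latitude: 0.463600 × 60 = 27.81600′ → 27′, remainder × 60 = 48.960″
Lon: 0.181400 × 60 = 10.88400′ → 10′, remainder × 60 = 53.040″

89°27′49.0″ S, 37°10′53.0″ W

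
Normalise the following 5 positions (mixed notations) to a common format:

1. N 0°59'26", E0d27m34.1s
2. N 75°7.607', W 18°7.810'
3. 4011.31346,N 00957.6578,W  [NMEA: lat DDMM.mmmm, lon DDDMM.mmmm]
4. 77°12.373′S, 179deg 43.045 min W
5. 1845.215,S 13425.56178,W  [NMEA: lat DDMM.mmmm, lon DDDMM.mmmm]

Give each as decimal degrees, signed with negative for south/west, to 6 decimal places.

Point 1:
  φ: 59′ + 26″ = 59.43333′; 0 + 59.43333/60 = 0.9905556
  N ⇒ keep positive
  λ: 27′ + 34.1″ = 27.56833′; 0 + 27.56833/60 = 0.4594722
  E → positive
Point 2:
  Latitude: 75 + 7.607/60 = 75.1267833
  N → positive
  Lon: 18 + 7.81/60 = 18.1301667
  W → negative
Point 3:
  Latitude: degrees = first 2 digits = 40, minutes = 11.31346; 40 + 11.31346/60 = 40.1885577
  N ⇒ keep positive
  λ: degrees = first 3 digits = 9, minutes = 57.6578; 9 + 57.6578/60 = 9.9609633
  hemisphere W, so the sign is −
Point 4:
  Latitude: 77 + 12.373/60 = 77.2062167
  hemisphere S, so the sign is −
  Lon: 179 + 43.045/60 = 179.7174167
  W ⇒ negate
Point 5:
  Lat: split at 2 digits → 18° and 45.215′; 18 + 45.215/60 = 18.7535833
  S ⇒ negate
  Longitude: degrees = first 3 digits = 134, minutes = 25.56178; 134 + 25.56178/60 = 134.4260297
  hemisphere W, so the sign is −

1. 0.990556, 0.459472
2. 75.126783, -18.130167
3. 40.188558, -9.960963
4. -77.206217, -179.717417
5. -18.753583, -134.426030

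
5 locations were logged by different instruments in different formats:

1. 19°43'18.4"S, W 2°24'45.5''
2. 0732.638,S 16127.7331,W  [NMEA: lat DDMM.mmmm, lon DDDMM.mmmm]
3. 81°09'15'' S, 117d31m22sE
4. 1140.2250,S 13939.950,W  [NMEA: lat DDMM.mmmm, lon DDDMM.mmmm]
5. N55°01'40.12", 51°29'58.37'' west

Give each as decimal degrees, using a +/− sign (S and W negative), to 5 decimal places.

Point 1:
  φ: 19 + 43/60 + 18.4/3600 = 19.721778
  S → negative
  Lon: 2° + 24/60 + 45.5/3600 = 2 + 0.400000 + 0.012639 = 2.412639
  W → negative
Point 2:
  Lat: split at 2 digits → 07° and 32.638′; 7 + 32.638/60 = 7.543967
  S → negative
  Longitude: degrees = first 3 digits = 161, minutes = 27.7331; 161 + 27.7331/60 = 161.462218
  W → negative
Point 3:
  Lat: 81 + 9/60 + 15/3600 = 81.154167
  S → negative
  λ: 117° + 31/60 + 22/3600 = 117 + 0.516667 + 0.006111 = 117.522778
  E ⇒ keep positive
Point 4:
  Lat: split at 2 digits → 11° and 40.225′; 11 + 40.225/60 = 11.670417
  S → negative
  Lon: split at 3 digits → 139° and 39.95′; 139 + 39.95/60 = 139.665833
  W ⇒ negate
Point 5:
  φ: 55° + 1/60 + 40.12/3600 = 55 + 0.016667 + 0.011144 = 55.027811
  N ⇒ keep positive
  λ: 51 + 29/60 + 58.37/3600 = 51.499547
  W → negative

1. -19.72178, -2.41264
2. -7.54397, -161.46222
3. -81.15417, 117.52278
4. -11.67042, -139.66583
5. 55.02781, -51.49955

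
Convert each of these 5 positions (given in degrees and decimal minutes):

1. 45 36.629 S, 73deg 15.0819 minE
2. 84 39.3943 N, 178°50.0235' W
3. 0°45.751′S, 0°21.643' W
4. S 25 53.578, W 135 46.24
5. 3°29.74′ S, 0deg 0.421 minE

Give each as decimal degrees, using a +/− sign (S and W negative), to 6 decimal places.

Point 1:
  Latitude: 36.629′ = 0.610483°; total 45.6104833
  S ⇒ negate
  λ: 15.0819′ = 0.251365°; total 73.2513650
  E ⇒ keep positive
Point 2:
  Lat: 84 + 39.3943/60 = 84.6565717
  N ⇒ keep positive
  λ: 50.0235′ = 0.833725°; total 178.8337250
  hemisphere W, so the sign is −
Point 3:
  Latitude: 0 + 45.751/60 = 0.7625167
  S ⇒ negate
  Lon: 21.643′ = 0.360717°; total 0.3607167
  hemisphere W, so the sign is −
Point 4:
  Lat: 25 + 53.578/60 = 25.8929667
  S → negative
  Lon: 135 + 46.24/60 = 135.7706667
  W ⇒ negate
Point 5:
  φ: 3 + 29.74/60 = 3.4956667
  S ⇒ negate
  Longitude: 0.421′ = 0.007017°; total 0.0070167
  E → positive

1. -45.610483, 73.251365
2. 84.656572, -178.833725
3. -0.762517, -0.360717
4. -25.892967, -135.770667
5. -3.495667, 0.007017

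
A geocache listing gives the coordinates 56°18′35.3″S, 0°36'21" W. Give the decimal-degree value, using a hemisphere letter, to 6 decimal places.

56.309806° S, 0.605833° W

Lat: 56° + 18/60 + 35.3/3600 = 56 + 0.300000 + 0.009806 = 56.3098056
λ: 0 + 36/60 + 21/3600 = 0.6058333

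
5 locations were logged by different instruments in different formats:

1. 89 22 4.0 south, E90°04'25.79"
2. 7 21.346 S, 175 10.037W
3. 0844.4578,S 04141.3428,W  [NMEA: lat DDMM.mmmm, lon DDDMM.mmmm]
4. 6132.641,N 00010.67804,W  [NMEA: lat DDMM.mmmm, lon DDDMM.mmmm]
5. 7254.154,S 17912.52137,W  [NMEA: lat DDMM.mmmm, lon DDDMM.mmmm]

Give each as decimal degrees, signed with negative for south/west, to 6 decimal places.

Point 1:
  Latitude: 89 + 22/60 + 4/3600 = 89.3677778
  hemisphere S, so the sign is −
  Lon: 90° + 4/60 + 25.79/3600 = 90 + 0.066667 + 0.007164 = 90.0738306
  E → positive
Point 2:
  Latitude: 21.346′ = 0.355767°; total 7.3557667
  hemisphere S, so the sign is −
  Longitude: 175 + 10.037/60 = 175.1672833
  W ⇒ negate
Point 3:
  Lat: split at 2 digits → 08° and 44.4578′; 8 + 44.4578/60 = 8.7409633
  S → negative
  λ: split at 3 digits → 041° and 41.3428′; 41 + 41.3428/60 = 41.6890467
  W ⇒ negate
Point 4:
  Latitude: split at 2 digits → 61° and 32.641′; 61 + 32.641/60 = 61.5440167
  N → positive
  Longitude: split at 3 digits → 000° and 10.67804′; 0 + 10.67804/60 = 0.1779673
  W → negative
Point 5:
  Lat: split at 2 digits → 72° and 54.154′; 72 + 54.154/60 = 72.9025667
  S ⇒ negate
  Longitude: degrees = first 3 digits = 179, minutes = 12.52137; 179 + 12.52137/60 = 179.2086895
  hemisphere W, so the sign is −

1. -89.367778, 90.073831
2. -7.355767, -175.167283
3. -8.740963, -41.689047
4. 61.544017, -0.177967
5. -72.902567, -179.208690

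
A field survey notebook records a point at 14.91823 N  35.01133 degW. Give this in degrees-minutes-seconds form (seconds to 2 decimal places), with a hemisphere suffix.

14°55′5.63″ N, 35°00′40.79″ W

Latitude: whole degrees 14; 55.09380′ → 55′ and 5.6280″
Longitude: 0.011330 × 60 = 0.67980′ → 0′, remainder × 60 = 40.7880″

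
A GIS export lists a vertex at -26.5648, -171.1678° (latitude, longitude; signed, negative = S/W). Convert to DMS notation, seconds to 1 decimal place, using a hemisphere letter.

26°33′53.3″ S, 171°10′4.1″ W

Latitude is negative → S; |value| = 26.564800
φ: 0.564800° → 33.88800′; 0.88800 × 60 = 53.280″
Longitude is negative → W; |value| = 171.167800
Longitude: 0.167800° → 10.06800′; 0.06800 × 60 = 4.080″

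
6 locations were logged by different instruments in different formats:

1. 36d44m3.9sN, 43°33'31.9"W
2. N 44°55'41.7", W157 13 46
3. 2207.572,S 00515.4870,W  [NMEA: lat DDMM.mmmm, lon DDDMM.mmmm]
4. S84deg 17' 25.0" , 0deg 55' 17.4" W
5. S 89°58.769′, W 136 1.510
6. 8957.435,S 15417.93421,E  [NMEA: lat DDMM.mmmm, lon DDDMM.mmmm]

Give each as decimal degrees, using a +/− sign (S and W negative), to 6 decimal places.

Point 1:
  Lat: 44′ + 3.9″ = 44.06500′; 36 + 44.06500/60 = 36.7344167
  N ⇒ keep positive
  Lon: 43 + 33/60 + 31.9/3600 = 43.5588611
  W ⇒ negate
Point 2:
  φ: 44 + 55/60 + 41.7/3600 = 44.9282500
  N → positive
  λ: 157° + 13/60 + 46/3600 = 157 + 0.216667 + 0.012778 = 157.2294444
  W ⇒ negate
Point 3:
  Latitude: degrees = first 2 digits = 22, minutes = 7.572; 22 + 7.572/60 = 22.1262000
  S → negative
  Longitude: split at 3 digits → 005° and 15.487′; 5 + 15.487/60 = 5.2581167
  hemisphere W, so the sign is −
Point 4:
  φ: 84 + 17/60 + 25/3600 = 84.2902778
  S ⇒ negate
  Lon: 0 + 55/60 + 17.4/3600 = 0.9215000
  W → negative
Point 5:
  φ: 89 + 58.769/60 = 89.9794833
  S → negative
  λ: 1.51′ = 0.025167°; total 136.0251667
  hemisphere W, so the sign is −
Point 6:
  φ: split at 2 digits → 89° and 57.435′; 89 + 57.435/60 = 89.9572500
  S → negative
  Lon: degrees = first 3 digits = 154, minutes = 17.93421; 154 + 17.93421/60 = 154.2989035
  E → positive

1. 36.734417, -43.558861
2. 44.928250, -157.229444
3. -22.126200, -5.258117
4. -84.290278, -0.921500
5. -89.979483, -136.025167
6. -89.957250, 154.298904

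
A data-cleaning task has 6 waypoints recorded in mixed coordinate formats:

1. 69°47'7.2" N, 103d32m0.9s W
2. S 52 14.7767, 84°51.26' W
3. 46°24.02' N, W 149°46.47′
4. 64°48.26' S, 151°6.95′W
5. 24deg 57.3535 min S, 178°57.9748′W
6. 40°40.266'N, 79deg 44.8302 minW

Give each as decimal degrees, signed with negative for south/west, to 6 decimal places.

1. 69.785333, -103.533583
2. -52.246278, -84.854333
3. 46.400333, -149.774500
4. -64.804333, -151.115833
5. -24.955892, -178.966247
6. 40.671100, -79.747170

Point 1:
  Latitude: 47′ + 7.2″ = 47.12000′; 69 + 47.12000/60 = 69.7853333
  N ⇒ keep positive
  λ: 103 + 32/60 + 0.9/3600 = 103.5335833
  W ⇒ negate
Point 2:
  Latitude: 14.7767′ = 0.246278°; total 52.2462783
  hemisphere S, so the sign is −
  λ: 51.26′ = 0.854333°; total 84.8543333
  W ⇒ negate
Point 3:
  φ: 46 + 24.02/60 = 46.4003333
  N ⇒ keep positive
  Longitude: 46.47′ = 0.774500°; total 149.7745000
  hemisphere W, so the sign is −
Point 4:
  Latitude: 64 + 48.26/60 = 64.8043333
  S ⇒ negate
  λ: 151 + 6.95/60 = 151.1158333
  W → negative
Point 5:
  Lat: 57.3535′ = 0.955892°; total 24.9558917
  S → negative
  λ: 178 + 57.9748/60 = 178.9662467
  W ⇒ negate
Point 6:
  φ: 40.266′ = 0.671100°; total 40.6711000
  N ⇒ keep positive
  Lon: 44.8302′ = 0.747170°; total 79.7471700
  hemisphere W, so the sign is −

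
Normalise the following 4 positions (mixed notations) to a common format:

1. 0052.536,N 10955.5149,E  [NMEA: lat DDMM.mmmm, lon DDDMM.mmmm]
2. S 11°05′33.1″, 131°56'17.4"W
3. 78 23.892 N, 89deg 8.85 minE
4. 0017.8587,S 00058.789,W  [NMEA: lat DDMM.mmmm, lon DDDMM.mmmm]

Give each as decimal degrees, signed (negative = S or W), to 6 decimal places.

1. 0.875600, 109.925248
2. -11.092528, -131.938167
3. 78.398200, 89.147500
4. -0.297645, -0.979817

Point 1:
  φ: split at 2 digits → 00° and 52.536′; 0 + 52.536/60 = 0.8756000
  N → positive
  Longitude: split at 3 digits → 109° and 55.5149′; 109 + 55.5149/60 = 109.9252483
  E ⇒ keep positive
Point 2:
  Latitude: 11 + 5/60 + 33.1/3600 = 11.0925278
  S ⇒ negate
  Lon: 56′ + 17.4″ = 56.29000′; 131 + 56.29000/60 = 131.9381667
  hemisphere W, so the sign is −
Point 3:
  Lat: 23.892′ = 0.398200°; total 78.3982000
  N ⇒ keep positive
  λ: 8.85′ = 0.147500°; total 89.1475000
  E → positive
Point 4:
  φ: split at 2 digits → 00° and 17.8587′; 0 + 17.8587/60 = 0.2976450
  hemisphere S, so the sign is −
  λ: degrees = first 3 digits = 0, minutes = 58.789; 0 + 58.789/60 = 0.9798167
  hemisphere W, so the sign is −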